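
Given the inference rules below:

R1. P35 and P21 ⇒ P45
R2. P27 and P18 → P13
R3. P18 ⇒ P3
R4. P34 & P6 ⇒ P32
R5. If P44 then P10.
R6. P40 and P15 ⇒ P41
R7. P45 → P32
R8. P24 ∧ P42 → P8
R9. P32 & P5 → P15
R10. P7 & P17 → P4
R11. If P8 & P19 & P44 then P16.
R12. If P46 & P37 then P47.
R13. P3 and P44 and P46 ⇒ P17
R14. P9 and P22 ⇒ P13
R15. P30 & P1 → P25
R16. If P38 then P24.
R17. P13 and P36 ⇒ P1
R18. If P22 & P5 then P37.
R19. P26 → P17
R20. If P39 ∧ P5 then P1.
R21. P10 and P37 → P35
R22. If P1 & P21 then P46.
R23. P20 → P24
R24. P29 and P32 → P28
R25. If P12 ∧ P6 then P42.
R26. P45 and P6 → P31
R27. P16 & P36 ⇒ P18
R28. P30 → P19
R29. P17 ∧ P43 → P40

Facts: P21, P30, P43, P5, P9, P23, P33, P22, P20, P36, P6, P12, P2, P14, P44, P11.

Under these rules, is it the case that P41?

P10  (by R5: P44)
P13  (by R14: P9, P22)
P1  (by R17: P13, P36)
P37  (by R18: P22, P5)
P35  (by R21: P10, P37)
P46  (by R22: P1, P21)
P24  (by R23: P20)
P42  (by R25: P12, P6)
P19  (by R28: P30)
P45  (by R1: P35, P21)
P32  (by R7: P45)
P8  (by R8: P24, P42)
P15  (by R9: P32, P5)
P16  (by R11: P8, P19, P44)
P18  (by R27: P16, P36)
P3  (by R3: P18)
P17  (by R13: P3, P44, P46)
P40  (by R29: P17, P43)
P41  (by R6: P40, P15)

Yes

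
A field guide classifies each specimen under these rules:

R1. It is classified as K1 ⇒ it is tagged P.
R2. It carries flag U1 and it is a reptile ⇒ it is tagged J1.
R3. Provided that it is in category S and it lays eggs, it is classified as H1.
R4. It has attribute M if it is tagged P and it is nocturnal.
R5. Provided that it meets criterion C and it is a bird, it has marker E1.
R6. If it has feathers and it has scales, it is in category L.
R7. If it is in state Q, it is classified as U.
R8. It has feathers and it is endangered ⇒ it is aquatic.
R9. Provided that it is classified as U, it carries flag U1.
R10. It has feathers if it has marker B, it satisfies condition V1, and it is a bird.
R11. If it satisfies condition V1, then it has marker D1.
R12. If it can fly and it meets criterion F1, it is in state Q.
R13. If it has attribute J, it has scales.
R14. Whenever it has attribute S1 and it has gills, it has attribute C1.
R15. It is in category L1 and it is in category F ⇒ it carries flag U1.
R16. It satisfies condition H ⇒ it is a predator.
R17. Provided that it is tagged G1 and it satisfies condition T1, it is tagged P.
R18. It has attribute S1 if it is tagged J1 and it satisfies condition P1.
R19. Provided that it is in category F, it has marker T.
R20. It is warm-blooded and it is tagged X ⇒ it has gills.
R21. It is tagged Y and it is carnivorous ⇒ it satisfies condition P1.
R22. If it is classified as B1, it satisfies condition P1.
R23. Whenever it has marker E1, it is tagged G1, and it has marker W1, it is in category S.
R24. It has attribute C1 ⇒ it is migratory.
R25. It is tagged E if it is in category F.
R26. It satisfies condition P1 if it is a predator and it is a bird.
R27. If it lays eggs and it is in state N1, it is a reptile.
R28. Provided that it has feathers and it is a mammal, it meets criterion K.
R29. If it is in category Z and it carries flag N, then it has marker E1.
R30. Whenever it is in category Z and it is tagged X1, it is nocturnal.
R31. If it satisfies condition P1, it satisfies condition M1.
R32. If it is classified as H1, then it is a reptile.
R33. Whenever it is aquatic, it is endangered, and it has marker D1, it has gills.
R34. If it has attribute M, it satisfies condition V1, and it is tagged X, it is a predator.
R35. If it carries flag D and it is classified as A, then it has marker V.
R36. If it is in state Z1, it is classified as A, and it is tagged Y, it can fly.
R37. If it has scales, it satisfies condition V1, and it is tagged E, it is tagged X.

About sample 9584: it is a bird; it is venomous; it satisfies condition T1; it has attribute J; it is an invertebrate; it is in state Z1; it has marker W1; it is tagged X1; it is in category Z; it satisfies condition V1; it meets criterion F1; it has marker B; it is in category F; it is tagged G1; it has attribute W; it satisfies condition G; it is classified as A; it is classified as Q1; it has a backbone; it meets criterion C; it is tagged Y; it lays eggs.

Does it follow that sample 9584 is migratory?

No

Forward chaining from the given facts derives: has marker E1, has feathers, has marker D1, has scales, is tagged P, has marker T, is in category S, is tagged E, is nocturnal, can fly, is tagged X, is classified as H1, has attribute M, is in category L, is in state Q, is a reptile, is a predator, is classified as U, carries flag U1, satisfies condition P1, satisfies condition M1, is tagged J1, has attribute S1.
The only rule concluding "it is migratory" is R24, which needs "it has attribute C1"; that is never established.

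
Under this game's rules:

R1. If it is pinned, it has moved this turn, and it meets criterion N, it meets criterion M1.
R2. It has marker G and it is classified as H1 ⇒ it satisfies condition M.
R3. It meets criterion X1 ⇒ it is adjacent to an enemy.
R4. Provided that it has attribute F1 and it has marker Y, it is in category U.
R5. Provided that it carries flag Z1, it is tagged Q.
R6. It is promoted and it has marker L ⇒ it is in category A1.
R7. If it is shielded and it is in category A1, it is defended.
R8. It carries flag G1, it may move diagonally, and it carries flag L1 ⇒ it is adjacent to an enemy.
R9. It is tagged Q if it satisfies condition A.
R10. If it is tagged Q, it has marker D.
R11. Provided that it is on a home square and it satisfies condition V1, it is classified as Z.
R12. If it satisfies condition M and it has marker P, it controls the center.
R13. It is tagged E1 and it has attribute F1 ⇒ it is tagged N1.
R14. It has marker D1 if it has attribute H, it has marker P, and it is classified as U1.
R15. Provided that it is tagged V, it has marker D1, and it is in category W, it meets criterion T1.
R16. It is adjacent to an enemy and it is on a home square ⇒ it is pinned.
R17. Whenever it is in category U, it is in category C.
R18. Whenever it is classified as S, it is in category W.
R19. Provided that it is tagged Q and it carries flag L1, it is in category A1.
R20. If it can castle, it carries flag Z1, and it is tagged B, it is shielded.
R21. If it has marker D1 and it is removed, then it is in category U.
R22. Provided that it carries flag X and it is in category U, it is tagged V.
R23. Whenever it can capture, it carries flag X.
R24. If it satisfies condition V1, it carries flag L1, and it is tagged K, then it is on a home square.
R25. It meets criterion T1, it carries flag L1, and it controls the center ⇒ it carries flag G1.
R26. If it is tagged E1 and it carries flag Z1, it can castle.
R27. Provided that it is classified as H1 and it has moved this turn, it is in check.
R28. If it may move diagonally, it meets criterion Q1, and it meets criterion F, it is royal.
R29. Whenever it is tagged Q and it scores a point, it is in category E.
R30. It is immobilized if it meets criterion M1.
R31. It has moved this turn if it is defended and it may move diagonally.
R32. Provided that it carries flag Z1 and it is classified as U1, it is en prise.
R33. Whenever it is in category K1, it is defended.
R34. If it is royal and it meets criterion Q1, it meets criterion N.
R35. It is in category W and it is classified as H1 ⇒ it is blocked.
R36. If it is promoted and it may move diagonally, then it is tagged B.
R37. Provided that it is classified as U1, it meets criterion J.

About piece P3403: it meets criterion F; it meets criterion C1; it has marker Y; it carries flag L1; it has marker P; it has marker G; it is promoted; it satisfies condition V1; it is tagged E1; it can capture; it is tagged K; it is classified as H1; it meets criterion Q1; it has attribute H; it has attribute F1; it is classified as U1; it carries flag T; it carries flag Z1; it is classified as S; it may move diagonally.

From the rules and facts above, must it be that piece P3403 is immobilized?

By R2 (it has marker G, it is classified as H1): it satisfies condition M.
By R4 (it has attribute F1, it has marker Y): it is in category U.
By R5 (it carries flag Z1): it is tagged Q.
By R12 (it satisfies condition M, it has marker P): it controls the center.
By R14 (it has attribute H, it has marker P, it is classified as U1): it has marker D1.
By R18 (it is classified as S): it is in category W.
By R19 (it is tagged Q, it carries flag L1): it is in category A1.
By R23 (it can capture): it carries flag X.
By R24 (it satisfies condition V1, it carries flag L1, it is tagged K): it is on a home square.
By R26 (it is tagged E1, it carries flag Z1): it can castle.
By R28 (it may move diagonally, it meets criterion Q1, it meets criterion F): it is royal.
By R34 (it is royal, it meets criterion Q1): it meets criterion N.
By R36 (it is promoted, it may move diagonally): it is tagged B.
By R20 (it can castle, it carries flag Z1, it is tagged B): it is shielded.
By R22 (it carries flag X, it is in category U): it is tagged V.
By R7 (it is shielded, it is in category A1): it is defended.
By R15 (it is tagged V, it has marker D1, it is in category W): it meets criterion T1.
By R25 (it meets criterion T1, it carries flag L1, it controls the center): it carries flag G1.
By R31 (it is defended, it may move diagonally): it has moved this turn.
By R8 (it carries flag G1, it may move diagonally, it carries flag L1): it is adjacent to an enemy.
By R16 (it is adjacent to an enemy, it is on a home square): it is pinned.
By R1 (it is pinned, it has moved this turn, it meets criterion N): it meets criterion M1.
By R30 (it meets criterion M1): it is immobilized.

Yes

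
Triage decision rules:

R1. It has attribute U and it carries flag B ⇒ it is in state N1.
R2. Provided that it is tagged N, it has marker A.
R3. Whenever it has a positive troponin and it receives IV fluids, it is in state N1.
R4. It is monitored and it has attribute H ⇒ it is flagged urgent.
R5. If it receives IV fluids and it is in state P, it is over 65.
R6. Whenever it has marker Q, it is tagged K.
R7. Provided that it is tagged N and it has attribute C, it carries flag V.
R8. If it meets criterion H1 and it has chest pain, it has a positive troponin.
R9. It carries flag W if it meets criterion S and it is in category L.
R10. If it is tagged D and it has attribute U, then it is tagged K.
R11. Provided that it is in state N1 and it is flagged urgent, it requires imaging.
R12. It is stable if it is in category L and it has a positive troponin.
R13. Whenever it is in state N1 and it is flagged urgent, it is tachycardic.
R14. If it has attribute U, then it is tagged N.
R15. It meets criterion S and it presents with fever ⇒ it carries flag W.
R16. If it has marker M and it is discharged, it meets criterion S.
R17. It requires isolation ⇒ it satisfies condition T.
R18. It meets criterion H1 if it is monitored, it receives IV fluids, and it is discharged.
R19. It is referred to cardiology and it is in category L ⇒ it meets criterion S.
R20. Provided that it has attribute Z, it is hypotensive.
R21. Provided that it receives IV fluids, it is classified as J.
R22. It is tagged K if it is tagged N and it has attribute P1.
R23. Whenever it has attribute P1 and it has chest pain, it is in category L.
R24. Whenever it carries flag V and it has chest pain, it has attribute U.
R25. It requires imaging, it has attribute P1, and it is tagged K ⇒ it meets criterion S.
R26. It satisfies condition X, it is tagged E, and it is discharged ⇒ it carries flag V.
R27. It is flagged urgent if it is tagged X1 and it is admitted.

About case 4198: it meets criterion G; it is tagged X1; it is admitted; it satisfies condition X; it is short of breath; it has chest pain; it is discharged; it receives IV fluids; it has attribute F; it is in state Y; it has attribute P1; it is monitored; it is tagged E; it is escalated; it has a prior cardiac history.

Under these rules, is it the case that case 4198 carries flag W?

By R18 (it is monitored, it receives IV fluids, it is discharged): it meets criterion H1.
By R23 (it has attribute P1, it has chest pain): it is in category L.
By R26 (it satisfies condition X, it is tagged E, it is discharged): it carries flag V.
By R27 (it is tagged X1, it is admitted): it is flagged urgent.
By R8 (it meets criterion H1, it has chest pain): it has a positive troponin.
By R24 (it carries flag V, it has chest pain): it has attribute U.
By R3 (it has a positive troponin, it receives IV fluids): it is in state N1.
By R11 (it is in state N1, it is flagged urgent): it requires imaging.
By R14 (it has attribute U): it is tagged N.
By R22 (it is tagged N, it has attribute P1): it is tagged K.
By R25 (it requires imaging, it has attribute P1, it is tagged K): it meets criterion S.
By R9 (it meets criterion S, it is in category L): it carries flag W.

Yes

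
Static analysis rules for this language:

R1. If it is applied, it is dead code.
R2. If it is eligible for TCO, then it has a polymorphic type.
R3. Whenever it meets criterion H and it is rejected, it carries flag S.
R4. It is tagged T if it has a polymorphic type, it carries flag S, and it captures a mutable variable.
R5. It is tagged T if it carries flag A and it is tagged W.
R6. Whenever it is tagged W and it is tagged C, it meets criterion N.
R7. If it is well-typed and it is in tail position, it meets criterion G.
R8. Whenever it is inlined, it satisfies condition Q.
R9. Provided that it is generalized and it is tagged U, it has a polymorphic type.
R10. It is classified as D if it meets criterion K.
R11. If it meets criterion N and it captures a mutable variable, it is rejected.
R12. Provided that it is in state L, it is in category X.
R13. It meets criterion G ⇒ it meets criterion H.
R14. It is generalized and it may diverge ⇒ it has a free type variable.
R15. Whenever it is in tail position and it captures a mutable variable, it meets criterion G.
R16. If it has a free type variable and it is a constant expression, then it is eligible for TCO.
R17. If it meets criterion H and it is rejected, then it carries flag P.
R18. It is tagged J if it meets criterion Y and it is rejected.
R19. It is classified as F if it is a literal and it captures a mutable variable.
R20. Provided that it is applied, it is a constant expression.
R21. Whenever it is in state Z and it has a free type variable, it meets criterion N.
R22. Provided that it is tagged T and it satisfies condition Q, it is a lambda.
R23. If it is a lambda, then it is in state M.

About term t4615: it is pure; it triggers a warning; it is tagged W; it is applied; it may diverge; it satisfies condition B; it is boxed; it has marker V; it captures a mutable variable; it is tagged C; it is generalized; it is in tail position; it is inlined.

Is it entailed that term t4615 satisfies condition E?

Forward chaining from the given facts derives: is dead code, meets criterion N, satisfies condition Q, is rejected, has a free type variable, meets criterion G, is a constant expression, meets criterion H, is eligible for TCO, carries flag P, has a polymorphic type, carries flag S, is tagged T, is a lambda, is in state M.
No rule has "it satisfies condition E" as its conclusion, and it is not among the given facts.

No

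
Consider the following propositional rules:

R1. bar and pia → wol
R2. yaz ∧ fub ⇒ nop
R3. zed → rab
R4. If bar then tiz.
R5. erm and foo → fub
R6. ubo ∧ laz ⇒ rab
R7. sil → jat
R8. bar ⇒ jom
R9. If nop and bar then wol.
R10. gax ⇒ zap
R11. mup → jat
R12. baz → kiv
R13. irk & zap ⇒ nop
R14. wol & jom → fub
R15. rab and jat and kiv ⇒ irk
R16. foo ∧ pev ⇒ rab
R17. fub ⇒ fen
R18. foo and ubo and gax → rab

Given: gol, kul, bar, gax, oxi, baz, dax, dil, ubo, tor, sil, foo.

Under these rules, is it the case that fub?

Yes

jat  (by R7: sil)
jom  (by R8: bar)
zap  (by R10: gax)
kiv  (by R12: baz)
rab  (by R18: foo, ubo, gax)
irk  (by R15: rab, jat, kiv)
nop  (by R13: irk, zap)
wol  (by R9: nop, bar)
fub  (by R14: wol, jom)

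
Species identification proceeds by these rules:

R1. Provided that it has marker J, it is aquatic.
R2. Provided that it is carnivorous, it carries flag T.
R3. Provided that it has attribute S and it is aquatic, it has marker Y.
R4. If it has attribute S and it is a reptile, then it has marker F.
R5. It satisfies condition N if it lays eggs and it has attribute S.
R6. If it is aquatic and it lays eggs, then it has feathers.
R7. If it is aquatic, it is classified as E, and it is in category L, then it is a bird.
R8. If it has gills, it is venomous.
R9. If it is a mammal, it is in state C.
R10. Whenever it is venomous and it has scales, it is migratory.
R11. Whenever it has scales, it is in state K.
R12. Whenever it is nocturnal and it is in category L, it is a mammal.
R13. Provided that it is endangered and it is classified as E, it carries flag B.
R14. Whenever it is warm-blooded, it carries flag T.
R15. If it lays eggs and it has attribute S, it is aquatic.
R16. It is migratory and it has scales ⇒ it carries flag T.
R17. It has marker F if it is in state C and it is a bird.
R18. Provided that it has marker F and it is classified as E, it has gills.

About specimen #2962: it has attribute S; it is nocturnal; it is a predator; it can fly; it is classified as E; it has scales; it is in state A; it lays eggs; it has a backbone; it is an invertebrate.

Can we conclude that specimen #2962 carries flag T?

Forward chaining from the given facts derives: satisfies condition N, is in state K, is aquatic, has marker Y, has feathers.
Rules concluding "it carries flag T": R2 needs "it is carnivorous"; R14 needs "it is warm-blooded"; R16 needs "it is migratory" — none of these are established.

No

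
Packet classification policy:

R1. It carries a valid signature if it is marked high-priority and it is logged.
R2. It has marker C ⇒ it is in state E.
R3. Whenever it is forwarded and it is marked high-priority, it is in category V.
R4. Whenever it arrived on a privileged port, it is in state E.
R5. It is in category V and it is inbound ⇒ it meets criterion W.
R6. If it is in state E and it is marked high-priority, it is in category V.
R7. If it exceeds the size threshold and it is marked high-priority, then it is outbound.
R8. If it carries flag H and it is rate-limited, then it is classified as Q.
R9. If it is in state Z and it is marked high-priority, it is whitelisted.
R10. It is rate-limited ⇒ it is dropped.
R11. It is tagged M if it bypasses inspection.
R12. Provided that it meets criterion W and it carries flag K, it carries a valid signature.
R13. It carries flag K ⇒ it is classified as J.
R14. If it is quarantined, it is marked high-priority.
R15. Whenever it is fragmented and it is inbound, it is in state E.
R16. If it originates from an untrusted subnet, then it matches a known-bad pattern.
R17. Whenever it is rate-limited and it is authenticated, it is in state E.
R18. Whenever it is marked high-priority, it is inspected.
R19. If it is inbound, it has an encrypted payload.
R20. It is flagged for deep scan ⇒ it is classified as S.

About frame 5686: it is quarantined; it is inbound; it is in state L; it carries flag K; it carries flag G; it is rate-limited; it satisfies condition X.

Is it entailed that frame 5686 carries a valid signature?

Forward chaining from the given facts derives: is dropped, is classified as J, is marked high-priority, is inspected, has an encrypted payload.
Rules concluding "it carries a valid signature": R1 needs "it is logged"; R12 needs "it meets criterion W" — none of these are established.

No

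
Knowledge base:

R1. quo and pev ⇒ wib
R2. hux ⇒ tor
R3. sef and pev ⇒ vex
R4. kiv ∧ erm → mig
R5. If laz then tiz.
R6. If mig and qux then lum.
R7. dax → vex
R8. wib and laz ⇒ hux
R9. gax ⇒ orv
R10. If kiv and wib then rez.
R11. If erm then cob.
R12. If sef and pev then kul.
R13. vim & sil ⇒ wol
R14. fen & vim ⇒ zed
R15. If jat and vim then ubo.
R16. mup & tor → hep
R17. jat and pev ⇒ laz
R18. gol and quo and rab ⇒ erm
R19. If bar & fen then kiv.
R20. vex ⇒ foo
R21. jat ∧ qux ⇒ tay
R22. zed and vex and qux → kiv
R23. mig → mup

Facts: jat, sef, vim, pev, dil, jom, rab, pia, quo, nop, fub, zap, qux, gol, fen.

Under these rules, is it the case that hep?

Yes

wib  (by R1: quo, pev)
vex  (by R3: sef, pev)
zed  (by R14: fen, vim)
laz  (by R17: jat, pev)
erm  (by R18: gol, quo, rab)
kiv  (by R22: zed, vex, qux)
mig  (by R4: kiv, erm)
hux  (by R8: wib, laz)
mup  (by R23: mig)
tor  (by R2: hux)
hep  (by R16: mup, tor)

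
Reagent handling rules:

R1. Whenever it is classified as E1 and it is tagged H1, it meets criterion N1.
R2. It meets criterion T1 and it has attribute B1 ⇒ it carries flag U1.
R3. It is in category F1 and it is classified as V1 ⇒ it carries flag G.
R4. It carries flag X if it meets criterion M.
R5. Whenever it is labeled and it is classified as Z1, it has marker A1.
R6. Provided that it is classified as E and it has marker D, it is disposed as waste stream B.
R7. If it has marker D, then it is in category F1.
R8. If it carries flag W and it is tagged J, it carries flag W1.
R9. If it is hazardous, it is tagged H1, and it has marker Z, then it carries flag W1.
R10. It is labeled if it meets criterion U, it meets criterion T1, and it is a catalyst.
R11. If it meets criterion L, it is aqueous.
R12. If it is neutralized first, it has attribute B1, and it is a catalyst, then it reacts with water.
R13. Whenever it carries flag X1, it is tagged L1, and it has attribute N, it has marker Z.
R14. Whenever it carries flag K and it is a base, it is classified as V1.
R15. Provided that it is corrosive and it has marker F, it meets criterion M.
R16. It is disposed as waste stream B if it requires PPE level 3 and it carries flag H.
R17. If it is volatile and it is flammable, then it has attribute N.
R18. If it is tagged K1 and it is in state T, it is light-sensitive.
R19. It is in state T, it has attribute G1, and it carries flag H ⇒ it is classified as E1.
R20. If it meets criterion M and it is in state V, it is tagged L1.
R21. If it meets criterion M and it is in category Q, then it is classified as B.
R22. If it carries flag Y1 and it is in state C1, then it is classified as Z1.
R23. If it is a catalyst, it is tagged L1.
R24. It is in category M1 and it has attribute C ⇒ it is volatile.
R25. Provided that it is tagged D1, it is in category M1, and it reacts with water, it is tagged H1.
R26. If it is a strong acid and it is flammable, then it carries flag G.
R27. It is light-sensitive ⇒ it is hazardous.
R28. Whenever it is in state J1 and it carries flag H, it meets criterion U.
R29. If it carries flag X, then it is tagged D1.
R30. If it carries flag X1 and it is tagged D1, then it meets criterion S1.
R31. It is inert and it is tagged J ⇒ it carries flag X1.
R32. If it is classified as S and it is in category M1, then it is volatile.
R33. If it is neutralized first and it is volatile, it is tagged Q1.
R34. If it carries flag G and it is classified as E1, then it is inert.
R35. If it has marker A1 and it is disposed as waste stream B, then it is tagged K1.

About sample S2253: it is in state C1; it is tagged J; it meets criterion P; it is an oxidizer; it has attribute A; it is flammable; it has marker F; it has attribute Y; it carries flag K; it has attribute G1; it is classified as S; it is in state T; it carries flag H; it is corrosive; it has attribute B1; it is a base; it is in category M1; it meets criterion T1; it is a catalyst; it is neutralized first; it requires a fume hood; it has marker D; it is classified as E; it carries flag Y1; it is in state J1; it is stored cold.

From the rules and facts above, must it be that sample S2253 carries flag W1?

By R6 (it is classified as E, it has marker D): it is disposed as waste stream B.
By R7 (it has marker D): it is in category F1.
By R12 (it is neutralized first, it has attribute B1, it is a catalyst): it reacts with water.
By R14 (it carries flag K, it is a base): it is classified as V1.
By R15 (it is corrosive, it has marker F): it meets criterion M.
By R19 (it is in state T, it has attribute G1, it carries flag H): it is classified as E1.
By R22 (it carries flag Y1, it is in state C1): it is classified as Z1.
By R23 (it is a catalyst): it is tagged L1.
By R28 (it is in state J1, it carries flag H): it meets criterion U.
By R32 (it is classified as S, it is in category M1): it is volatile.
By R3 (it is in category F1, it is classified as V1): it carries flag G.
By R4 (it meets criterion M): it carries flag X.
By R10 (it meets criterion U, it meets criterion T1, it is a catalyst): it is labeled.
By R17 (it is volatile, it is flammable): it has attribute N.
By R29 (it carries flag X): it is tagged D1.
By R34 (it carries flag G, it is classified as E1): it is inert.
By R5 (it is labeled, it is classified as Z1): it has marker A1.
By R25 (it is tagged D1, it is in category M1, it reacts with water): it is tagged H1.
By R31 (it is inert, it is tagged J): it carries flag X1.
By R35 (it has marker A1, it is disposed as waste stream B): it is tagged K1.
By R13 (it carries flag X1, it is tagged L1, it has attribute N): it has marker Z.
By R18 (it is tagged K1, it is in state T): it is light-sensitive.
By R27 (it is light-sensitive): it is hazardous.
By R9 (it is hazardous, it is tagged H1, it has marker Z): it carries flag W1.

Yes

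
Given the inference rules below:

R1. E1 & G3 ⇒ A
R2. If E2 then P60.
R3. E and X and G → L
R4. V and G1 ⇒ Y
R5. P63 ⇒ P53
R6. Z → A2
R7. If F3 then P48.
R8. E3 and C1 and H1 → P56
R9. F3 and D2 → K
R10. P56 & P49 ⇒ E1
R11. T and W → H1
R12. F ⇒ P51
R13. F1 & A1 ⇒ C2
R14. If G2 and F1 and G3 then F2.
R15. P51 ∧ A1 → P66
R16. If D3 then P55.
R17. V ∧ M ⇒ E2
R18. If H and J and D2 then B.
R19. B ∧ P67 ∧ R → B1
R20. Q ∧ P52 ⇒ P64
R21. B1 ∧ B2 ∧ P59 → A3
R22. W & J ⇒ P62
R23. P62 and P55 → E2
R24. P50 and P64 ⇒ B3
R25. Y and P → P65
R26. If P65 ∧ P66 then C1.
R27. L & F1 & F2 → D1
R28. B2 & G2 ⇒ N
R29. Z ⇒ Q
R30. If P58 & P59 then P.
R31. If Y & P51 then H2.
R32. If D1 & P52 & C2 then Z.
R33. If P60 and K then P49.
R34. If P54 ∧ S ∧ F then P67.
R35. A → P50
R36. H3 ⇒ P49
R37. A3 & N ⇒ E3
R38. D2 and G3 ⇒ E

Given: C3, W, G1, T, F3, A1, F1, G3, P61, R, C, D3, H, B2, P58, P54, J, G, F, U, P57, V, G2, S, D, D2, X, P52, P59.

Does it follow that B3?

Yes

Y  (by R4: V, G1)
K  (by R9: F3, D2)
H1  (by R11: T, W)
P51  (by R12: F)
C2  (by R13: F1, A1)
F2  (by R14: G2, F1, G3)
P66  (by R15: P51, A1)
P55  (by R16: D3)
B  (by R18: H, J, D2)
P62  (by R22: W, J)
E2  (by R23: P62, P55)
N  (by R28: B2, G2)
P  (by R30: P58, P59)
P67  (by R34: P54, S, F)
E  (by R38: D2, G3)
P60  (by R2: E2)
L  (by R3: E, X, G)
B1  (by R19: B, P67, R)
A3  (by R21: B1, B2, P59)
P65  (by R25: Y, P)
C1  (by R26: P65, P66)
D1  (by R27: L, F1, F2)
Z  (by R32: D1, P52, C2)
P49  (by R33: P60, K)
E3  (by R37: A3, N)
P56  (by R8: E3, C1, H1)
E1  (by R10: P56, P49)
Q  (by R29: Z)
A  (by R1: E1, G3)
P64  (by R20: Q, P52)
P50  (by R35: A)
B3  (by R24: P50, P64)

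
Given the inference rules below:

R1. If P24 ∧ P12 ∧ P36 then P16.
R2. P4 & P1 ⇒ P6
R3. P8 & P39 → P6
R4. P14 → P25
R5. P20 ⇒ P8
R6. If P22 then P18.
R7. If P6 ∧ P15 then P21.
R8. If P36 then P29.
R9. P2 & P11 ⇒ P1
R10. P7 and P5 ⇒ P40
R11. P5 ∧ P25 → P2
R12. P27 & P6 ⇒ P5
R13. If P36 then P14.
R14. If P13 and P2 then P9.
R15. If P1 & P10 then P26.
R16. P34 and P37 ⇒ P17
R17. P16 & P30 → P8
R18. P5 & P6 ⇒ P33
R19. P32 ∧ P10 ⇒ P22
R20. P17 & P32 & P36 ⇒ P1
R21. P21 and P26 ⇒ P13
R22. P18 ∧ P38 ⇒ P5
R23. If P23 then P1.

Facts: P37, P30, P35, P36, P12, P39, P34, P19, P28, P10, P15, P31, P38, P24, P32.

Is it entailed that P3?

Forward chaining from the given facts derives: P16, P29, P14, P17, P8, P22, P1, P6, P25, P18, P21, P26, P13, P5, P2, P9, P33.
No rule has P3 as its conclusion, and it is not among the given facts.

No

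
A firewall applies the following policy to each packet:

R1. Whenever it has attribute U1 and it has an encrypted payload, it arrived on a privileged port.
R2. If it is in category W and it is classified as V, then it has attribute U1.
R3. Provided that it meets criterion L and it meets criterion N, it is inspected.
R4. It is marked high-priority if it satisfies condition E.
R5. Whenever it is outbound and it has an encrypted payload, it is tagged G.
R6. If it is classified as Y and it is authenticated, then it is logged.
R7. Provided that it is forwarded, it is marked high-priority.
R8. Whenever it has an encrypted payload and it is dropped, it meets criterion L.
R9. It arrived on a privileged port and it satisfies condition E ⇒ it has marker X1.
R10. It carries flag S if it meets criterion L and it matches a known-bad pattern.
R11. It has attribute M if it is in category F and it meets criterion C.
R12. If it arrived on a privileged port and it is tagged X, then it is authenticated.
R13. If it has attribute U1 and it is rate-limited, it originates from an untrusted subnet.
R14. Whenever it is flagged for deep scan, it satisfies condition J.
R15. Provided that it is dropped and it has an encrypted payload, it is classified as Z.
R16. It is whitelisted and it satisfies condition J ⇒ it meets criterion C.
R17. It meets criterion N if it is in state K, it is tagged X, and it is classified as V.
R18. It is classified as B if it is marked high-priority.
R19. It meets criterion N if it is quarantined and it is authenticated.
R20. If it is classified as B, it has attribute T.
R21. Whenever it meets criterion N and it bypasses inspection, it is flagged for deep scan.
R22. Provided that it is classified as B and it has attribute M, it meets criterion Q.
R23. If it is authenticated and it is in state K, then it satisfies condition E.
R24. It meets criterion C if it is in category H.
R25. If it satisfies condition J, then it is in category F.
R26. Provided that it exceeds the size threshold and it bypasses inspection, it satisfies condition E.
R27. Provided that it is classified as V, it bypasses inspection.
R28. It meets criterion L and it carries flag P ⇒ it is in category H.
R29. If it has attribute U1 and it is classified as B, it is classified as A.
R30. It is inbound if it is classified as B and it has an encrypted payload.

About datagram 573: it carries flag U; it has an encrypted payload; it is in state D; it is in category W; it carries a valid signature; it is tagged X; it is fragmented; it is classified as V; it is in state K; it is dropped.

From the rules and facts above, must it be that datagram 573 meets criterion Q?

No

Forward chaining from the given facts derives: has attribute U1, meets criterion L, is classified as Z, meets criterion N, bypasses inspection, arrived on a privileged port, is inspected, is authenticated, is flagged for deep scan, satisfies condition E, is marked high-priority, has marker X1, satisfies condition J, is classified as B, has attribute T, is in category F, is classified as A, is inbound.
The only rule concluding "it meets criterion Q" is R22, which needs "it has attribute M"; that is never established.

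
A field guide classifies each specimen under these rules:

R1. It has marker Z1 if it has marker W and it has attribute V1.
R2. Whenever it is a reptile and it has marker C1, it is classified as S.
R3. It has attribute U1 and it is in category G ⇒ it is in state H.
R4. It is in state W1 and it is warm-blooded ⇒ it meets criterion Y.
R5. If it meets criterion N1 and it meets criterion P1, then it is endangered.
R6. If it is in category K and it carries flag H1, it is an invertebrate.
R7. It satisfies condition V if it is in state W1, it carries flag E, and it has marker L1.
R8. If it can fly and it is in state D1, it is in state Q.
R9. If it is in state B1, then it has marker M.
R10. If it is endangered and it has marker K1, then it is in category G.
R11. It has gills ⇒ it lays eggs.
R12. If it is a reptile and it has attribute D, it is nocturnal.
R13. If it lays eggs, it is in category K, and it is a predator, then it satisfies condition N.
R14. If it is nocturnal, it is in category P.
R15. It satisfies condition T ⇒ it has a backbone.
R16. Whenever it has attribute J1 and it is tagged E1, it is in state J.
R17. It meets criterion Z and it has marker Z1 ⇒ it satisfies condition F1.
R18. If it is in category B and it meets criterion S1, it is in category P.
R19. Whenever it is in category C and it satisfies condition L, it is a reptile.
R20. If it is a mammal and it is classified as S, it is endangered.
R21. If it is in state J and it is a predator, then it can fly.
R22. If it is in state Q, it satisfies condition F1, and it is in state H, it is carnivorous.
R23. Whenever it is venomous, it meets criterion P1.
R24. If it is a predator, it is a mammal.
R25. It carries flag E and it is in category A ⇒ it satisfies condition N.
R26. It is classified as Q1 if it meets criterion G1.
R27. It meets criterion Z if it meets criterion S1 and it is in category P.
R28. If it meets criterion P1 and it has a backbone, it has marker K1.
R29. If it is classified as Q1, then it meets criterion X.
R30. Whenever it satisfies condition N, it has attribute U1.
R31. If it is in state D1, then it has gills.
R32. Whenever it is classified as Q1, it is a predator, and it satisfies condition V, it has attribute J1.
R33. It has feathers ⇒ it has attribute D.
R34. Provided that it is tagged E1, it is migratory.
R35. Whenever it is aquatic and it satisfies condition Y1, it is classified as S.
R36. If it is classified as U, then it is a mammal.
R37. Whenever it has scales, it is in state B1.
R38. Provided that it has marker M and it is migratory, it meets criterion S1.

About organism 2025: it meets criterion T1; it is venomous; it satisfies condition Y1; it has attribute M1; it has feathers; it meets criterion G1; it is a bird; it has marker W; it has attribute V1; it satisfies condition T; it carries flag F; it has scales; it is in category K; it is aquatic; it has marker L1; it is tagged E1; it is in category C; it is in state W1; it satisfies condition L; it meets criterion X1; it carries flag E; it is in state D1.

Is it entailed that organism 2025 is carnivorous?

Forward chaining from the given facts derives: has marker Z1, satisfies condition V, has a backbone, is a reptile, meets criterion P1, is classified as Q1, has marker K1, meets criterion X, has gills, has attribute D, is migratory, is classified as S, is in state B1, has marker M, lays eggs, is nocturnal, is in category P, meets criterion S1, meets criterion Z, satisfies condition F1.
The only rule concluding "it is carnivorous" is R22, which needs "it is in state Q"; that is never established.

No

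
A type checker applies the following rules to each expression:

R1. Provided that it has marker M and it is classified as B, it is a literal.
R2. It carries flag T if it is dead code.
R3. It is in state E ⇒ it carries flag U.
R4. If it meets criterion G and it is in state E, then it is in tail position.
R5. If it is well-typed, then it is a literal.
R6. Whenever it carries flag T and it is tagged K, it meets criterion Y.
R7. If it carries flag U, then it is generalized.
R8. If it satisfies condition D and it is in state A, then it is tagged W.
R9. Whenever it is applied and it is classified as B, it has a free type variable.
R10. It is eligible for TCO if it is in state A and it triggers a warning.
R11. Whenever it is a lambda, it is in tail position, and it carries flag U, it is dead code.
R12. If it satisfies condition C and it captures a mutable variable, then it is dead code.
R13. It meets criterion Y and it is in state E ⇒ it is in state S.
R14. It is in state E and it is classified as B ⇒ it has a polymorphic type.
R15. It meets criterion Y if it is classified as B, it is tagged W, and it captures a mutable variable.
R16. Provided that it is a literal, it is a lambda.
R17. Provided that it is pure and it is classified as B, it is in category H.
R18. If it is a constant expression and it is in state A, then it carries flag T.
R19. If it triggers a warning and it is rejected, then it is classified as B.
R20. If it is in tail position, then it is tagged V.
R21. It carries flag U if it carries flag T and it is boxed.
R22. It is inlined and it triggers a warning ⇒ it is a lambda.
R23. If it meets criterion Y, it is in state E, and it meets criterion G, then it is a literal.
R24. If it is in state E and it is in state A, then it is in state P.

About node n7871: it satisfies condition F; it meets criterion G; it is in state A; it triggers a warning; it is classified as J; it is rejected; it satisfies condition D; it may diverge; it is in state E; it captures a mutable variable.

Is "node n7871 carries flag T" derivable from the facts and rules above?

By R3 (it is in state E): it carries flag U.
By R4 (it meets criterion G, it is in state E): it is in tail position.
By R8 (it satisfies condition D, it is in state A): it is tagged W.
By R19 (it triggers a warning, it is rejected): it is classified as B.
By R15 (it is classified as B, it is tagged W, it captures a mutable variable): it meets criterion Y.
By R23 (it meets criterion Y, it is in state E, it meets criterion G): it is a literal.
By R16 (it is a literal): it is a lambda.
By R11 (it is a lambda, it is in tail position, it carries flag U): it is dead code.
By R2 (it is dead code): it carries flag T.

Yes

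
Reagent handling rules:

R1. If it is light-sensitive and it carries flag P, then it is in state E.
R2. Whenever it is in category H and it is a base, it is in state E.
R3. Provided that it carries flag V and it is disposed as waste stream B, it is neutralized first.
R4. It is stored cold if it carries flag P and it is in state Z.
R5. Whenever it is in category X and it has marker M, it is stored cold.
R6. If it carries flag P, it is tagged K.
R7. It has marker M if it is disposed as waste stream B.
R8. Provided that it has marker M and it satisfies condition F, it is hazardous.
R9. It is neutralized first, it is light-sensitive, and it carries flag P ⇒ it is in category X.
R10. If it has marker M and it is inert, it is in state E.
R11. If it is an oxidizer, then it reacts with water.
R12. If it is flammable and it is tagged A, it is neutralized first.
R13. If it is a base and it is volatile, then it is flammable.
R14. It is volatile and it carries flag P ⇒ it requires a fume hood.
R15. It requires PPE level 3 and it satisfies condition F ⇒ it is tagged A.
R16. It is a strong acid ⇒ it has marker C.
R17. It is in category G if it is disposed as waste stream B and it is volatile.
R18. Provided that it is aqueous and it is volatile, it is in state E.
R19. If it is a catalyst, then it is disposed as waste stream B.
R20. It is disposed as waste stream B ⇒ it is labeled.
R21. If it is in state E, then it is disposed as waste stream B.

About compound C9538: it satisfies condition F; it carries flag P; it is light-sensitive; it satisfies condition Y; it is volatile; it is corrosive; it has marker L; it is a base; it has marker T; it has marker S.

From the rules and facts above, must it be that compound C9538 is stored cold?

No

Forward chaining from the given facts derives: is in state E, is tagged K, is flammable, requires a fume hood, is disposed as waste stream B, has marker M, is hazardous, is in category G, is labeled.
Rules concluding "it is stored cold": R4 needs "it is in state Z"; R5 needs "it is in category X" — none of these are established.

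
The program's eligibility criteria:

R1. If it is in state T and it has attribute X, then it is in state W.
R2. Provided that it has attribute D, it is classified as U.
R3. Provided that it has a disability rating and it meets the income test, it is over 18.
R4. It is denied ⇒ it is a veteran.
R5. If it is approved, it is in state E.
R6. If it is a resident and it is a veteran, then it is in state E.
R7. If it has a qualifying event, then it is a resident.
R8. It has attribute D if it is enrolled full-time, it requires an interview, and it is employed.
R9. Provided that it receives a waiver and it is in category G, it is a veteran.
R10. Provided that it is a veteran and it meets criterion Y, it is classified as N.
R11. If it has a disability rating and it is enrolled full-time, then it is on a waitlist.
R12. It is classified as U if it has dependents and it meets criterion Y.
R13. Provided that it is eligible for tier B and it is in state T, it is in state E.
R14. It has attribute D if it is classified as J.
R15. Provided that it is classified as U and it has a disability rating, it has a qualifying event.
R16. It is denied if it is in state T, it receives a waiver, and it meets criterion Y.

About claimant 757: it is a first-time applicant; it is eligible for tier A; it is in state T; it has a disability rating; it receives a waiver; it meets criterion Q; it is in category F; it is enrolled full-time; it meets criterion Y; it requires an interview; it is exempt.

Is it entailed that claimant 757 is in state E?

Forward chaining from the given facts derives: is on a waitlist, is denied, is a veteran, is classified as N.
Rules concluding "it is in state E": R5 needs "it is approved"; R6 needs "it is a resident"; R13 needs "it is eligible for tier B" — none of these are established.

No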